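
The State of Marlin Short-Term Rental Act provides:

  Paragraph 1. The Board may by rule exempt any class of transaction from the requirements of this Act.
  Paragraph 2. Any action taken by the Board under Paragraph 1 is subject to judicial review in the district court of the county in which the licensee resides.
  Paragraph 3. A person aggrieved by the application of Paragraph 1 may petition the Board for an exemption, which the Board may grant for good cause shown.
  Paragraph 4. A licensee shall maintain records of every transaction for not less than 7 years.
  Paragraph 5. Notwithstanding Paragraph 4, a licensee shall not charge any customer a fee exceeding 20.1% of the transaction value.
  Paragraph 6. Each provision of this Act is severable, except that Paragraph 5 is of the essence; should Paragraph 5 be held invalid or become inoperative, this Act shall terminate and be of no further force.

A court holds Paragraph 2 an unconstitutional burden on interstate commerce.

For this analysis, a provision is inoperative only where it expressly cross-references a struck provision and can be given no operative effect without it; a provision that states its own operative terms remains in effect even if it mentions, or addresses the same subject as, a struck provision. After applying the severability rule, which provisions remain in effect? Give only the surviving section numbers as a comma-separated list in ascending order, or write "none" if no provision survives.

1, 3, 4, 5, 6

Paragraph 2 is struck. Nothing else in the Act is defined by reference to Paragraph 2. Paragraph 6 makes Paragraph 5 an essential term, but Paragraph 5 is unaffected, so the severability proviso in Paragraph 6 preserves the remaining provisions. Paragraph 1, Paragraph 3, Paragraph 4, Paragraph 5, and Paragraph 6 remain in effect.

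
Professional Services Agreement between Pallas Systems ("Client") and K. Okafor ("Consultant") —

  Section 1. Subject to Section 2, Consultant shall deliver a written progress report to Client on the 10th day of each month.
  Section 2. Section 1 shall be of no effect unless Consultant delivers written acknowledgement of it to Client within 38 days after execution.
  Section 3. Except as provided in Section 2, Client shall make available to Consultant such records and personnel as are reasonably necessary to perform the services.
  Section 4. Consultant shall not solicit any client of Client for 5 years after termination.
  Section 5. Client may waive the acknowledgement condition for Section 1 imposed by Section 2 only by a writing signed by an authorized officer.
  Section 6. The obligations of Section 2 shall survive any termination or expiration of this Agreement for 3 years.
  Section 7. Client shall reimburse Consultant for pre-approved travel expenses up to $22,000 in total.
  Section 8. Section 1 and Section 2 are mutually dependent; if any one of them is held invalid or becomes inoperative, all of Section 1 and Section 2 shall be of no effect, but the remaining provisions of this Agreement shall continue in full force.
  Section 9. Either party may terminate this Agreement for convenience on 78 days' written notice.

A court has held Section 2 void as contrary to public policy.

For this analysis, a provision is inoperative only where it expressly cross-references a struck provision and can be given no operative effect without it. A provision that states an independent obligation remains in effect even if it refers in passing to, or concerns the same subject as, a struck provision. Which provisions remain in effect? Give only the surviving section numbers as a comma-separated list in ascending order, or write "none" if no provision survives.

3, 4, 7, 8, 9

Section 2 is struck. Section 5 merely fixes the waiver condition for Section 2; with Section 2 gone it has nothing to operate on and falls away. Section 6 operates only by reference to Section 2, so it falls with Section 2. Although Section 3 refers to Section 2, its operative terms do not depend on Section 2, so it remains in effect. Section 8 declares Section 1 and Section 2 mutually dependent; since one of them has fallen, all of them are of no effect. That brings down Section 1 as well. The remainder continues in force under Section 8. Section 3, Section 4, Section 7, Section 8, and Section 9 remain in effect.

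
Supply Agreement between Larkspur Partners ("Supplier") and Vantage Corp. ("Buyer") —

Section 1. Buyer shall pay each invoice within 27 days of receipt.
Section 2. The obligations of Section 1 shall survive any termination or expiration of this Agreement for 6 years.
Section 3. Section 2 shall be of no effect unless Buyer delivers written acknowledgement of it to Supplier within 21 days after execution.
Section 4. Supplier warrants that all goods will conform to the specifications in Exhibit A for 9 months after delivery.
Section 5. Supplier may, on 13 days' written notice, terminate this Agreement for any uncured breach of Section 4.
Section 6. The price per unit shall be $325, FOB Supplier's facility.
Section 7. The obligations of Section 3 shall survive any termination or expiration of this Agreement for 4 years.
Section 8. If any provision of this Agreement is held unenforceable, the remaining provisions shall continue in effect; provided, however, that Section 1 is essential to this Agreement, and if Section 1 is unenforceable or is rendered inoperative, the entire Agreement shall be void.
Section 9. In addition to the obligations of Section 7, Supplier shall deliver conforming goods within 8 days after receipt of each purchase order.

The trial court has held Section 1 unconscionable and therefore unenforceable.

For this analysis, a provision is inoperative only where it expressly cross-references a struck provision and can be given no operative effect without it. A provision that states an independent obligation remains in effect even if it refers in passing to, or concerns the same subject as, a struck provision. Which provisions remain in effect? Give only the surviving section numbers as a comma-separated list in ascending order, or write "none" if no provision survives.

none

Section 1 is struck. The only function of Section 2 is the survival period for Section 1, so it cannot stand once Section 1 is removed. Section 3 merely fixes the acknowledgement condition for Section 2; with Section 2 gone it has nothing to operate on and falls away. The only function of Section 7 is the survival period for Section 3, so it cannot stand once Section 3 is removed. Section 8 makes Section 1 an essential term, and Section 1 is the provision held invalid; under Section 8, the entire Agreement is therefore void. No provision of the Agreement survives.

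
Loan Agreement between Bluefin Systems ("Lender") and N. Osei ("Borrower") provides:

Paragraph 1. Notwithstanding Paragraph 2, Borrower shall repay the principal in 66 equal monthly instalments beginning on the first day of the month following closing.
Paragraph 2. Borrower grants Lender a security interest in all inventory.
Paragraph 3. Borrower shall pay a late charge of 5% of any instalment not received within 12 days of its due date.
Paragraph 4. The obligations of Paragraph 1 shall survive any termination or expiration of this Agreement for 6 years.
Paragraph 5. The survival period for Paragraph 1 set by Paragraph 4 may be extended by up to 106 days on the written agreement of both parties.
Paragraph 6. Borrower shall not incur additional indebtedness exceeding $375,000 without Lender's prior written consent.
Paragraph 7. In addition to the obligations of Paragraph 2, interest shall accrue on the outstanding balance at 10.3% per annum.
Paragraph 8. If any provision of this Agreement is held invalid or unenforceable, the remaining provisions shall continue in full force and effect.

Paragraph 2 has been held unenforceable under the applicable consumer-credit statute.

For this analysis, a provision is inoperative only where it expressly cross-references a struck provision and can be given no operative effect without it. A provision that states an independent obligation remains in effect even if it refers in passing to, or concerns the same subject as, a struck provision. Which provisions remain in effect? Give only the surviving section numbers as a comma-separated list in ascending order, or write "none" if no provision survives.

Paragraph 2 is struck. Although Paragraph 1 refers to Paragraph 2, its operative terms do not depend on Paragraph 2, so it remains in effect. Although Paragraph 7 refers to Paragraph 2, its operative terms do not depend on Paragraph 2, so it remains in effect. No other provision's operative terms depend on Paragraph 2. Paragraph 8 is a severability clause and preserves every provision that can still be given independent effect. The provisions still in force are Paragraph 1, Paragraph 3, Paragraph 4, Paragraph 5, Paragraph 6, Paragraph 7, and Paragraph 8.

1, 3, 4, 5, 6, 7, 8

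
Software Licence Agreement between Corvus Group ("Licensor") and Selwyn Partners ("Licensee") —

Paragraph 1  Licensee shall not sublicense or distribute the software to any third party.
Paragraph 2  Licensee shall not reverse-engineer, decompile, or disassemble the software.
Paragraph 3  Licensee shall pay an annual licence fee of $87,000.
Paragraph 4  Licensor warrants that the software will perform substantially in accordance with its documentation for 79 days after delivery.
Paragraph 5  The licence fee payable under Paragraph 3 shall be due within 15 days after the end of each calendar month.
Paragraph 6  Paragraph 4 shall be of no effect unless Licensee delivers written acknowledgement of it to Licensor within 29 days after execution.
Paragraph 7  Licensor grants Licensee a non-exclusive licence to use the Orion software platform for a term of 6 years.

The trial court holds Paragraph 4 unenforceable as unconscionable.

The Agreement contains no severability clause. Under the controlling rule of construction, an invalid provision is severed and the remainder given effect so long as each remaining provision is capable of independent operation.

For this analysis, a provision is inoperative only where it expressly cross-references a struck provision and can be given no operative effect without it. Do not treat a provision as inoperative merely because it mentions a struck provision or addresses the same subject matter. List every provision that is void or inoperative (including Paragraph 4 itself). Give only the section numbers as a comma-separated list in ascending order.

Paragraph 4 is struck. Paragraph 6 merely fixes the acknowledgement condition for Paragraph 4; with Paragraph 4 gone it has nothing to operate on and falls away. Under the stated default rule, only provisions that cannot operate independently fall away; the rest are enforced. Paragraph 1, Paragraph 2, Paragraph 3, Paragraph 5, and Paragraph 7 remain in effect.

4, 6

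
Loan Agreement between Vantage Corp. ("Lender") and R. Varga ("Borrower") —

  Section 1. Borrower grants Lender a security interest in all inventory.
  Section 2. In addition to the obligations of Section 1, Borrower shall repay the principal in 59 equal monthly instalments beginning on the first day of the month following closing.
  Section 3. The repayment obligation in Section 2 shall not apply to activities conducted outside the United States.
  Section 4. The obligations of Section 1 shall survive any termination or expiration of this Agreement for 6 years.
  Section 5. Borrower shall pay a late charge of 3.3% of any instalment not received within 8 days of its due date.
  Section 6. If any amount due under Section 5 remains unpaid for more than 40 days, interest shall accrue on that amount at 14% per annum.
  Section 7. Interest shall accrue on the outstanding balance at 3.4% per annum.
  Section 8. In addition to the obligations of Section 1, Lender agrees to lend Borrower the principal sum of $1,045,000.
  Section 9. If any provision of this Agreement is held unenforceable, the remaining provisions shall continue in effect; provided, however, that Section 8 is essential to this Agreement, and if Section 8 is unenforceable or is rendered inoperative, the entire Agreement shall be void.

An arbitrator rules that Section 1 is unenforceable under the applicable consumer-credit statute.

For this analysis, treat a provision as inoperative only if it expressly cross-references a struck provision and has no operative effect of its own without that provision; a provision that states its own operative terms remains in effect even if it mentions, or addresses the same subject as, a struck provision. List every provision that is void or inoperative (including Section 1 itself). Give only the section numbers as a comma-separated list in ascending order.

1, 4

Section 1 is struck. The only function of Section 4 is the survival period for Section 1, so it cannot stand once Section 1 is removed. Although Section 8 refers to Section 1, its operative terms do not depend on Section 1, so it remains in effect. Although Section 2 refers to Section 1, its operative terms do not depend on Section 1, so it remains in effect. Section 9 makes Section 8 an essential term, but Section 8 is unaffected, so the severability proviso in Section 9 preserves the remaining provisions. The provisions still in force are Section 2, Section 3, Section 5, Section 6, Section 7, Section 8, and Section 9.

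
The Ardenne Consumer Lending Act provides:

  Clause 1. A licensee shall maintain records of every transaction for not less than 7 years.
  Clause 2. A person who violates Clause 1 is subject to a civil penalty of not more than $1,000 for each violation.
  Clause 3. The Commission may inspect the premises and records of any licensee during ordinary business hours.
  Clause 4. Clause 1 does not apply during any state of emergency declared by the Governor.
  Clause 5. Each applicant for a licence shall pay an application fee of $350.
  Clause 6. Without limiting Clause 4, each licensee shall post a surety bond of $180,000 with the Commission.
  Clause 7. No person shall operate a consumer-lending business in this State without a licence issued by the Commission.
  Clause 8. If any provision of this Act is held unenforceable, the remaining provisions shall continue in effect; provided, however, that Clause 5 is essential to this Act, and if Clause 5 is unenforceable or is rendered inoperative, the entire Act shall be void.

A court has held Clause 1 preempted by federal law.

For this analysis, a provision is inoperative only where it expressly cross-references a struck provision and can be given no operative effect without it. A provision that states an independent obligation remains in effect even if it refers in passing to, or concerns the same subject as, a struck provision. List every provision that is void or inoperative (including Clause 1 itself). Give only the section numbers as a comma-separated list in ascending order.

Clause 1 is struck. Clause 2 merely fixes the civil penalty for violating Clause 1; with Clause 1 gone it has nothing to operate on and falls away. The only function of Clause 4 is the emergency suspension of Clause 1, so it cannot stand once Clause 1 is removed. Although Clause 6 refers to Clause 4, its operative terms do not depend on Clause 4, so it remains in effect. Clause 8 makes Clause 5 an essential term, but Clause 5 is unaffected, so the severability proviso in Clause 8 preserves the remaining provisions. The provisions still in force are Clause 3, Clause 5, Clause 6, Clause 7, and Clause 8.

1, 2, 4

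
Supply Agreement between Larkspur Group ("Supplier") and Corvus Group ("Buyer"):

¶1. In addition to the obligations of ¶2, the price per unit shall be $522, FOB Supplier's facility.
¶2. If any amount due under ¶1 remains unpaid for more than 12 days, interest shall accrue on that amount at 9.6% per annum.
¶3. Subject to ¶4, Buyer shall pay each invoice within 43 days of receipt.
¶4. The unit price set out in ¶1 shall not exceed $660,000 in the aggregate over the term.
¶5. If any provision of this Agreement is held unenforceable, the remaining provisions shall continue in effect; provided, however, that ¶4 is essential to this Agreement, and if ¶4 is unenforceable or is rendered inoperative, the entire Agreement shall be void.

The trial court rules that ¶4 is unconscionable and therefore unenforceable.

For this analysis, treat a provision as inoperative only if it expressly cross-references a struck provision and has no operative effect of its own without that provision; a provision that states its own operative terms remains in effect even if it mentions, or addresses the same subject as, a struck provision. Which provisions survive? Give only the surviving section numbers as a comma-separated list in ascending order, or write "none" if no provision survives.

none

¶4 is struck. Nothing else in the Agreement is defined by reference to ¶4. ¶5 makes ¶4 an essential term, and ¶4 is the provision held invalid; under ¶5, the entire Agreement is therefore void. No provision of the Agreement survives.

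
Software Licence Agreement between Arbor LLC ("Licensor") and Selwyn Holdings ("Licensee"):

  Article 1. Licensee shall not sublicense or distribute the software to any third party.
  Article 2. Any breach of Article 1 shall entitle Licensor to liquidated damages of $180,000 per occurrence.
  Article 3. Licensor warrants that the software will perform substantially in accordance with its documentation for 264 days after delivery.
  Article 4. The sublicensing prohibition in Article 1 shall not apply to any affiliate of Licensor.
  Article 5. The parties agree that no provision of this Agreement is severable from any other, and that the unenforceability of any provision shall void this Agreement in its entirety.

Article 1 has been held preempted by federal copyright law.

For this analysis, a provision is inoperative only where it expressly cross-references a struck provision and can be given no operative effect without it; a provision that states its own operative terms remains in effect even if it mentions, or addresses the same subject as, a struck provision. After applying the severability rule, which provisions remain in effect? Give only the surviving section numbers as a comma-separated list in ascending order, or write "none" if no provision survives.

Article 1 is struck. Article 2 operates only by reference to Article 1, so it falls with Article 1. Article 4 does nothing except set the carve-out from the sublicensing prohibition by reference to Article 1; with Article 1 gone it has no independent effect and is inoperative. Article 5 provides that the Agreement is not severable, so the invalidity of any one provision voids the entire Agreement. No provision of the Agreement survives.

none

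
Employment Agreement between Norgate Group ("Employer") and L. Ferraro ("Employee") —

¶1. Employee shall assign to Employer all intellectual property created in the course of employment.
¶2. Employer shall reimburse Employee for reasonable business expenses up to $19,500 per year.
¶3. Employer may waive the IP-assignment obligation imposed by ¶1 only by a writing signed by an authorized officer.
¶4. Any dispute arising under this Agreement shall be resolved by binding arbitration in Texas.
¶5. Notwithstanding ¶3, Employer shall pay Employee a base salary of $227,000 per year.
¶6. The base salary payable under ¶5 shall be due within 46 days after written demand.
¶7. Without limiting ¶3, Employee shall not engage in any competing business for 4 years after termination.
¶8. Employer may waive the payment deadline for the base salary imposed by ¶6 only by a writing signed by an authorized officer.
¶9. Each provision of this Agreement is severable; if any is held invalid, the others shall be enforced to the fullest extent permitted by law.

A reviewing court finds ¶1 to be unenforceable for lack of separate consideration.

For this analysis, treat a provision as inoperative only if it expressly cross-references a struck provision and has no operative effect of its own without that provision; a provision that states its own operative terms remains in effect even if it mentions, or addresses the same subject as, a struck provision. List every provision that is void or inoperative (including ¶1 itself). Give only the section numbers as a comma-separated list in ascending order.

¶1 is struck. The only function of ¶3 is the waiver condition for ¶1, so it cannot stand once ¶1 is removed. Although ¶7 refers to ¶3, its operative terms do not depend on ¶3, so it remains in effect. ¶5 mentions ¶3 but its own obligation stands independently of ¶3, so ¶5 is not affected. Under the severability clause in ¶9, the remaining provisions continue in force. ¶2, ¶4, ¶5, ¶6, ¶7, ¶8, and ¶9 remain in effect.

1, 3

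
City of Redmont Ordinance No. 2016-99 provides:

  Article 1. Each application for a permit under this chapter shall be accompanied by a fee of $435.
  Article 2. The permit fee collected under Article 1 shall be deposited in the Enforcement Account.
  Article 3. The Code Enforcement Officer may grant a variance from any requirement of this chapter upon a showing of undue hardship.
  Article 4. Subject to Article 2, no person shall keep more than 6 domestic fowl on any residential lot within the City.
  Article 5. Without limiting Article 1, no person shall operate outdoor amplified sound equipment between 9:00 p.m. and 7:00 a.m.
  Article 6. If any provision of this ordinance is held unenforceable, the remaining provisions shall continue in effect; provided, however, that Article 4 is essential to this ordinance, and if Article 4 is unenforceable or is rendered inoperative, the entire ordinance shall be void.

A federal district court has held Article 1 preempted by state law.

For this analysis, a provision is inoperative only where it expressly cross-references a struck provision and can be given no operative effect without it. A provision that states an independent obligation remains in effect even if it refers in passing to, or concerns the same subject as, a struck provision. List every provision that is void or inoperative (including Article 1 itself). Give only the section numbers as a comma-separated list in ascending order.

Article 1 is struck. Article 2 operates only by reference to Article 1, so it falls with Article 1. Article 5 mentions Article 1 but its own obligation stands independently of Article 1, so Article 5 is not affected. Although Article 4 refers to Article 2, its operative terms do not depend on Article 2, so it remains in effect. Article 6 makes Article 4 an essential term, but Article 4 is unaffected, so the severability proviso in Article 6 preserves the remaining provisions. The provisions still in force are Article 3, Article 4, Article 5, and Article 6.

1, 2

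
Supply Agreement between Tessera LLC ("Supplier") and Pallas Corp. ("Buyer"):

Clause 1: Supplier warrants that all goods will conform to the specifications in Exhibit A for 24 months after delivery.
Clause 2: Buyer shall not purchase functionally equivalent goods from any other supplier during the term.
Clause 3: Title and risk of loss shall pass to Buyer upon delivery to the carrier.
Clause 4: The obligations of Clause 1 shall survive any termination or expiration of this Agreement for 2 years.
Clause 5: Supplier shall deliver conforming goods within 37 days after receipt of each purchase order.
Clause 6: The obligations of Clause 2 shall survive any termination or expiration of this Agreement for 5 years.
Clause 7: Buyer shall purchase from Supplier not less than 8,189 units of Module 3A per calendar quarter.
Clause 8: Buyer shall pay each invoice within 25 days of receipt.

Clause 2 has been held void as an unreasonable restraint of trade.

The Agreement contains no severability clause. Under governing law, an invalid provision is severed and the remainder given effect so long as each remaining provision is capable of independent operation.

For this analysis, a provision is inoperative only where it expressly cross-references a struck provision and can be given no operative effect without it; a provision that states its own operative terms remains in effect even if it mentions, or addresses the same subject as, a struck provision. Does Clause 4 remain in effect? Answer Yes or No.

Yes

Clause 2 is struck. Clause 6 has no operative effect of its own apart from Clause 2 and is therefore inoperative. With no severability clause, the stated default rule severs what cannot stand and enforces each remaining provision that can operate on its own. That leaves Clause 1, Clause 3, Clause 4, Clause 5, Clause 7, and Clause 8 in effect. Clause 4 is among the surviving provisions, so the answer is yes.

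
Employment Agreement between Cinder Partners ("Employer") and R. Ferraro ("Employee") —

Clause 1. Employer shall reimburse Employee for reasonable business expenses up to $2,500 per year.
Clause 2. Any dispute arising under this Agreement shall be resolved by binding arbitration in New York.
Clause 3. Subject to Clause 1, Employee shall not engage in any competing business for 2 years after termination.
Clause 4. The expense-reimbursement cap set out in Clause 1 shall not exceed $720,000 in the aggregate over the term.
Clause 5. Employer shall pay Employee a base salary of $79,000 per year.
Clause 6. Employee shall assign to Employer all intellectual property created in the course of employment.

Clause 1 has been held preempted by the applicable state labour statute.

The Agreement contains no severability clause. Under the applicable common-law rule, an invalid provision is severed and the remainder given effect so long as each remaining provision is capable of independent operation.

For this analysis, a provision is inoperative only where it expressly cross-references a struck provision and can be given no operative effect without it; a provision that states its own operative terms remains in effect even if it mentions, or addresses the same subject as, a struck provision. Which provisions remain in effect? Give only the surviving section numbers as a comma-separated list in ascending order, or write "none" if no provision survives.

2, 3, 5, 6

Clause 1 is struck. Clause 4 does nothing except set the aggregate cap on the expense-reimbursement cap by reference to Clause 1; with Clause 1 gone it has no independent effect and is inoperative. Although Clause 3 refers to Clause 1, its operative terms do not depend on Clause 1, so it remains in effect. With no severability clause, the stated default rule severs what cannot stand and enforces each remaining provision that can operate on its own. The provisions still in force are Clause 2, Clause 3, Clause 5, and Clause 6.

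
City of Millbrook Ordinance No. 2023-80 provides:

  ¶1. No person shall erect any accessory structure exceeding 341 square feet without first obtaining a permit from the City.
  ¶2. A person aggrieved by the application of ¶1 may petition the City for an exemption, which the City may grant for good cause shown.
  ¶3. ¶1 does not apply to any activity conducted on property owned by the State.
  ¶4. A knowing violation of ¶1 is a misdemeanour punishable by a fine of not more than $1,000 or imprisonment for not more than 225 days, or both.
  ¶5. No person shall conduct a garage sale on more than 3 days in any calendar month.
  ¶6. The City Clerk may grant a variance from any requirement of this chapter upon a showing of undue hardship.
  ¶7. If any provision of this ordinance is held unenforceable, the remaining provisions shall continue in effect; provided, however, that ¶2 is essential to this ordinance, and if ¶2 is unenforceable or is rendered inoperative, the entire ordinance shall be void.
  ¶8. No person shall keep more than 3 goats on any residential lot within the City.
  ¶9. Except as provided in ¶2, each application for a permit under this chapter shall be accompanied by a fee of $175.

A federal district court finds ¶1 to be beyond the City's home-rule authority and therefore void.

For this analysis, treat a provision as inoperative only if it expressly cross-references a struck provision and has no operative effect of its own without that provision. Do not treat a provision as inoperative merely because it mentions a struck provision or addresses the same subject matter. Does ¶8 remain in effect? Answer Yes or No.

¶1 is struck. ¶2 has no operative effect of its own apart from ¶1 and is therefore inoperative. ¶3 operates only by reference to ¶1, so it falls with ¶1. The only function of ¶4 is the criminal penalty for violating ¶1, so it cannot stand once ¶1 is removed. ¶7 makes ¶2 an essential term, and ¶2 has been rendered inoperative by the cascade; under ¶7, the entire ordinance is therefore void. No provision of the ordinance survives. ¶8 is among the inoperative provisions, so the answer is no.

No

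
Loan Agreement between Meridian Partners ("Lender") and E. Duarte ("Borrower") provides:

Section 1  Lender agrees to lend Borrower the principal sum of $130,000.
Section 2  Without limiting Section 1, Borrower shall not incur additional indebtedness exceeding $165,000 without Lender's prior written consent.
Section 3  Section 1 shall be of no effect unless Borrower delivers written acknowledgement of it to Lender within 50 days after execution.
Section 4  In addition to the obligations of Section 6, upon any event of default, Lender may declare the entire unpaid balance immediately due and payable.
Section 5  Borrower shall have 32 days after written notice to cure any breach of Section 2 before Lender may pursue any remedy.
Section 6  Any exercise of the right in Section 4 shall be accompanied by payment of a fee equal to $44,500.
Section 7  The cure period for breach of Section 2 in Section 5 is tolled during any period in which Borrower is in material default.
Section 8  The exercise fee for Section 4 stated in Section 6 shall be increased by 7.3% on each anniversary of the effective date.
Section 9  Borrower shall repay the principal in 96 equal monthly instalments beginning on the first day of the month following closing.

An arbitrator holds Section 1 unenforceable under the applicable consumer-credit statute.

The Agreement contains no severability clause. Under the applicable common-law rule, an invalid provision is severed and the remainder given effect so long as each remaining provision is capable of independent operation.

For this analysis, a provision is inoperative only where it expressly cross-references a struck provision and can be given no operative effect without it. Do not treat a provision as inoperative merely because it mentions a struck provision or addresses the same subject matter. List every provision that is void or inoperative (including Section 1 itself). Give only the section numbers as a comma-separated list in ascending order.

1, 3

Section 1 is struck. Section 3 has no operative effect of its own apart from Section 1 and is therefore inoperative. Section 2 mentions Section 1 but its own obligation stands independently of Section 1, so Section 2 is not affected. With no severability clause, the stated default rule severs what cannot stand and enforces each remaining provision that can operate on its own. That leaves Section 2, Section 4, Section 5, Section 6, Section 7, Section 8, and Section 9 in effect.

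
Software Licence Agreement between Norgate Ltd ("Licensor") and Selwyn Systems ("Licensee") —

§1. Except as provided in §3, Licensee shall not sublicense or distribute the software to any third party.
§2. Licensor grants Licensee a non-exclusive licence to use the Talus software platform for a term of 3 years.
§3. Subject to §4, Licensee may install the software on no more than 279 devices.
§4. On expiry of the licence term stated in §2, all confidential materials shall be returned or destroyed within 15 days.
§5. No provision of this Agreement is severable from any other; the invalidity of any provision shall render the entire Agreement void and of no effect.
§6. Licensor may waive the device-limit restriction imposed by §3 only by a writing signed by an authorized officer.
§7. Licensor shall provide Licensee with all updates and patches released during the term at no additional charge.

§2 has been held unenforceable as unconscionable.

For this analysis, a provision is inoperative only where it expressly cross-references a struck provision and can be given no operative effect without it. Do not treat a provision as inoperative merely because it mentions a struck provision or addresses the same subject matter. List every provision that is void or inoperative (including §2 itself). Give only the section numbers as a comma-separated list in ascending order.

1, 2, 3, 4, 5, 6, 7

§2 is struck. §4 operates only by reference to §2, so it falls with §2. §5 provides that the Agreement is not severable, so the invalidity of any one provision voids the entire Agreement. No provision of the Agreement survives.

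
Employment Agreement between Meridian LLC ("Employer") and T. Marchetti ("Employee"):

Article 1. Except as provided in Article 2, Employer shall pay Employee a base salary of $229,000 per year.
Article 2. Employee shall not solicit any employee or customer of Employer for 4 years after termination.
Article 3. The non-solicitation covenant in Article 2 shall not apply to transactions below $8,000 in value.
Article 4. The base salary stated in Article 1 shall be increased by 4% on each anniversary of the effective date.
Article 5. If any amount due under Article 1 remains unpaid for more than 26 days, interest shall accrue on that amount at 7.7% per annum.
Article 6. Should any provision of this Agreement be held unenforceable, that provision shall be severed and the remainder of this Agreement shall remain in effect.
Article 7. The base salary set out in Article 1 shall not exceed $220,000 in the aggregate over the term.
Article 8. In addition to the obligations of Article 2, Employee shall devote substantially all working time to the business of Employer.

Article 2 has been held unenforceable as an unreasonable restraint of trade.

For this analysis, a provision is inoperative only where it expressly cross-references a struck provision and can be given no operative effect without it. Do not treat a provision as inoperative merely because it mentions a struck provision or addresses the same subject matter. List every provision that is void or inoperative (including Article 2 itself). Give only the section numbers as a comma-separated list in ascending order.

Article 2 is struck. The whole of Article 3 is the carve-out from the non-solicitation covenant, defined by reference to Article 2, so Article 3 cannot stand once Article 2 is removed. Although Article 1 refers to Article 2, its operative terms do not depend on Article 2, so it remains in effect. Article 8 mentions Article 2 but its own obligation stands independently of Article 2, so Article 8 is not affected. Article 6 is a severability clause and preserves every provision that can still be given independent effect. The provisions still in force are Article 1, Article 4, Article 5, Article 6, Article 7, and Article 8.

2, 3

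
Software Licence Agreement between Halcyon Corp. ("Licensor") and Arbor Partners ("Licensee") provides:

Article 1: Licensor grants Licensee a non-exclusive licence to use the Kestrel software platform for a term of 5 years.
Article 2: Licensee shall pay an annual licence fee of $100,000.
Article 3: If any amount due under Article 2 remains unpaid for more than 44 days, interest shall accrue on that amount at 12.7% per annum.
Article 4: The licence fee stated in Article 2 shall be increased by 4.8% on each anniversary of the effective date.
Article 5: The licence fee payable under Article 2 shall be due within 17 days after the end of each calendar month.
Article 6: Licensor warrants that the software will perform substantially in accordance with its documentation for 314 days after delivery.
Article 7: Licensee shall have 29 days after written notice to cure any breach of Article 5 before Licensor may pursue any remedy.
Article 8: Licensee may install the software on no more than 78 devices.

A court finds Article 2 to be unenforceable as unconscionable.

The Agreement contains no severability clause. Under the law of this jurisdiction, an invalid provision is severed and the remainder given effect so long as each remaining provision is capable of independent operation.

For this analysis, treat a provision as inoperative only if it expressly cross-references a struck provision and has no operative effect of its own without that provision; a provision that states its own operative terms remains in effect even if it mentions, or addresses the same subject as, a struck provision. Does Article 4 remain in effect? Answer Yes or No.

No

Article 2 is struck. Article 3 does nothing except set the default interest on the licence fee by reference to Article 2; with Article 2 gone it has no independent effect and is inoperative. Article 4 operates only by reference to Article 2, so it falls with Article 2. Article 5 does nothing except set the payment deadline for the licence fee by reference to Article 2; with Article 2 gone it has no independent effect and is inoperative. Article 7 operates only by reference to Article 5, so it falls with Article 5. Under the stated default rule, only provisions that cannot operate independently fall away; the rest are enforced. The provisions still in force are Article 1, Article 6, and Article 8. Article 4 is among the inoperative provisions, so the answer is no.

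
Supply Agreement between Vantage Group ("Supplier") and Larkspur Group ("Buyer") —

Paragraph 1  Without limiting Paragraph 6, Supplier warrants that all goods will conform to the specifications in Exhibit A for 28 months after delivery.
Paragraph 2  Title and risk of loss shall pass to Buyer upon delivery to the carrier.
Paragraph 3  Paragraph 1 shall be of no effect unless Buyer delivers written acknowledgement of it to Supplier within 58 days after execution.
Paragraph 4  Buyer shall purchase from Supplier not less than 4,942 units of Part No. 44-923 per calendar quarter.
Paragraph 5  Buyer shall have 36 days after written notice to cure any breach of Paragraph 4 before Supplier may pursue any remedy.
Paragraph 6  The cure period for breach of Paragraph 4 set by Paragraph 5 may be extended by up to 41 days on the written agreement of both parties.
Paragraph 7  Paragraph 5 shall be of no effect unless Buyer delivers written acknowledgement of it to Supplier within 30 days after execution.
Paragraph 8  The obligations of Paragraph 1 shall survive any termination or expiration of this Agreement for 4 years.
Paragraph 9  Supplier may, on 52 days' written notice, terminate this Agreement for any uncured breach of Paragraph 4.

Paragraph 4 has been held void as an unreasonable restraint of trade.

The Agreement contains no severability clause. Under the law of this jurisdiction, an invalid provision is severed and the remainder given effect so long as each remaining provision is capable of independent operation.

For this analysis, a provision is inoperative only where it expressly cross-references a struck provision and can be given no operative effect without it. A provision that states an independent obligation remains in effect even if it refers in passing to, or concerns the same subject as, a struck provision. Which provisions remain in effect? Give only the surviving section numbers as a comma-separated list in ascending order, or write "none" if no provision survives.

Paragraph 4 is struck. Paragraph 5 has no operative effect of its own apart from Paragraph 4 and is therefore inoperative. Paragraph 9 operates only by reference to Paragraph 4, so it falls with Paragraph 4. The whole of Paragraph 6 is the extension of the cure period for breach of Paragraph 4, defined by reference to Paragraph 5, so Paragraph 6 cannot stand once Paragraph 5 is removed. Paragraph 7 operates only by reference to Paragraph 5, so it falls with Paragraph 5. Paragraph 1 mentions Paragraph 6 but its own obligation stands independently of Paragraph 6, so Paragraph 1 is not affected. With no severability clause, the stated default rule severs what cannot stand and enforces each remaining provision that can operate on its own. That leaves Paragraph 1, Paragraph 2, Paragraph 3, and Paragraph 8 in effect.

1, 2, 3, 8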